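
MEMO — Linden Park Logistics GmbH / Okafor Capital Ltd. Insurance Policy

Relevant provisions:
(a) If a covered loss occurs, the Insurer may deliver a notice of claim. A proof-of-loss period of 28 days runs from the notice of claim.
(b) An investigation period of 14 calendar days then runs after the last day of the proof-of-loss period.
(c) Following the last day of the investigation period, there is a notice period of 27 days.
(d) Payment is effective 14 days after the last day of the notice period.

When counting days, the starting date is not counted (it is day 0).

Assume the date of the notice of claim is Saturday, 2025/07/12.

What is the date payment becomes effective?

2025/10/03

The last day of the proof-of-loss period: 2025/07/12 + 28 days = 2025/08/09.
Adding 14 calendar days to 2025/08/09 gives 2025/08/23, which is the last day of the investigation period.
The last day of the notice period: 2025/08/23 + 27 days = 2025/09/19.
The date payment becomes effective: 14 calendar days after 2025/09/19 is 2025/10/03.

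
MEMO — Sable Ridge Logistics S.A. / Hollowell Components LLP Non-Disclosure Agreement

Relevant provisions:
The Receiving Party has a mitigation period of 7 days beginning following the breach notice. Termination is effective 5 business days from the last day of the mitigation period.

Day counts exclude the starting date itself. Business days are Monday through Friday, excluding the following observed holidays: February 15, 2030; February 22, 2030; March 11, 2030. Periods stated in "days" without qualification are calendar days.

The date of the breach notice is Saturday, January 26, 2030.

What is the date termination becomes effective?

February 8, 2030

Adding 7 calendar days to January 26, 2030 gives February 2, 2030, which is the last day of the mitigation period.
The date termination becomes effective: counting 5 business days from Saturday, February 2, 2030 (Feb 4, Feb 5, Feb 6, Feb 7, Feb 8, skipping weekends) reaches Friday, February 8, 2030.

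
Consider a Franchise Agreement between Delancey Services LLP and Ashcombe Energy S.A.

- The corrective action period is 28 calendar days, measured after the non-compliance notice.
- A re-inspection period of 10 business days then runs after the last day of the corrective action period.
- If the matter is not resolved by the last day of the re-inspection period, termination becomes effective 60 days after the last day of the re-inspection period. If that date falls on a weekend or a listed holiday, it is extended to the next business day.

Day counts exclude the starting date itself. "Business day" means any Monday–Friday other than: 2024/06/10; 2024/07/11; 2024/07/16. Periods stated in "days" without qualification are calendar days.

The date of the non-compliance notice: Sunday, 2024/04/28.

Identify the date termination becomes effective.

The last day of the corrective action period: 2024/04/28 + 28 days = 2024/05/26.
From Sunday, 2024/05/26, 10 business days (May 27, May 28, May 29, May 30, May 31, Jun 3, Jun 4, Jun 5, Jun 6, Jun 7, skipping weekends) brings us to Friday, 2024/06/07, which is the last day of the re-inspection period.
The date termination becomes effective: 60 calendar days after 2024/06/07 is 2024/08/06. 2024/08/06 is a Tuesday and is not a listed holiday, so no roll-forward applies.

2024/08/06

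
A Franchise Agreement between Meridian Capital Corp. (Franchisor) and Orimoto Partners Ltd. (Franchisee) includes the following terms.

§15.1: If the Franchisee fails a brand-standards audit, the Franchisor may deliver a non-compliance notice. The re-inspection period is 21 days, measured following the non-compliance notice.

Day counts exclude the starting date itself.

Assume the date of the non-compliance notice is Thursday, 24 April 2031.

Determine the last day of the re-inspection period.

Adding 21 calendar days to 24 April 2031 gives 15 May 2031, which is the last day of the re-inspection period.

15 May 2031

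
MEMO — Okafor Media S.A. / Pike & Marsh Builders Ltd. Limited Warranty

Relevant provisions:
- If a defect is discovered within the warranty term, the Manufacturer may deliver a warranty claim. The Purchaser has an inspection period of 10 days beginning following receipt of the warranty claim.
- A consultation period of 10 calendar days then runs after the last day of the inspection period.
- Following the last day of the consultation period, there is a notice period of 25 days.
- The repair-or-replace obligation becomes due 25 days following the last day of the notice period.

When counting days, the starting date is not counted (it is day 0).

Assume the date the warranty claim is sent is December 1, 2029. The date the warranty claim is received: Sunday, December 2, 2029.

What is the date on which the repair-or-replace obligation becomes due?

February 10, 2030

The last day of the inspection period: 10 calendar days after December 2, 2029 is December 12, 2029.
The last day of the consultation period: December 12, 2029 + 10 days = December 22, 2029.
The last day of the notice period: 25 calendar days after December 22, 2029 is January 16, 2030.
Adding 25 calendar days to January 16, 2030 gives February 10, 2030, which is the date on which the repair-or-replace obligation becomes due.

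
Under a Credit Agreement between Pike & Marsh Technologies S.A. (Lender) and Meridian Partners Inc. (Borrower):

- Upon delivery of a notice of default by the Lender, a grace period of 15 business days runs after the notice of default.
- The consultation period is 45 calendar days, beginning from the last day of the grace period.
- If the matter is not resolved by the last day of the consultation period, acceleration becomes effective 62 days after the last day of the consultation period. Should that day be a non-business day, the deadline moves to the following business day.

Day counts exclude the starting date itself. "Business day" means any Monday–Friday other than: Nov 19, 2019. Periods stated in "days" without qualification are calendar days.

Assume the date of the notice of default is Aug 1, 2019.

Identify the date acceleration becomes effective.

Dec 9, 2019

The last day of the grace period: counting 15 business days from Thursday, Aug 1, 2019 (Aug 2, Aug 5, Aug 6, Aug 7, …, Aug 20, Aug 21, Aug 22, skipping weekends) reaches Thursday, Aug 22, 2019.
The last day of the consultation period: 45 calendar days after Aug 22, 2019 is Oct 6, 2019.
The date acceleration becomes effective: Oct 6, 2019 + 62 days = Dec 7, 2019. That falls on a Saturday, so it rolls to the next business day, Monday, Dec 9, 2019.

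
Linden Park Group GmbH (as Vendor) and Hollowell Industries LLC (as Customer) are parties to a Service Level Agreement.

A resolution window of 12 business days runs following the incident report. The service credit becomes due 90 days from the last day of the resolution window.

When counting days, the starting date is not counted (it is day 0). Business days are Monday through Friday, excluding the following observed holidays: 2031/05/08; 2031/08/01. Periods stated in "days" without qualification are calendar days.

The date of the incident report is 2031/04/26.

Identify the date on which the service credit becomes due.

2031/08/12

The last day of the resolution window: counting 12 business days from Saturday, 2031/04/26 (Apr 28, Apr 29, Apr 30, May 1, …, May 12, May 13, May 14, skipping weekends and the listed holiday on May 8) reaches Wednesday, 2031/05/14.
The date on which the service credit becomes due: 2031/05/14 + 90 days = 2031/08/12.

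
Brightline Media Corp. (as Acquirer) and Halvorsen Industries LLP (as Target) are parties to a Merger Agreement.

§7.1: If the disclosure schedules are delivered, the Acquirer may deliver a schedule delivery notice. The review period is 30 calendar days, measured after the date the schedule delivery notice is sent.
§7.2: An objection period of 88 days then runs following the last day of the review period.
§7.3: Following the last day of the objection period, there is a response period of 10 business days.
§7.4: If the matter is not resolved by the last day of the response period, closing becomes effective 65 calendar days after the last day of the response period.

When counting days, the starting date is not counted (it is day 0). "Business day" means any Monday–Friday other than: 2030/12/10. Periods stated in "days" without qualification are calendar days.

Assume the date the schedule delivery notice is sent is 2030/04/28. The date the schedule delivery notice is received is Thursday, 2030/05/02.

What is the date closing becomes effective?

2030/11/10

The last day of the review period: 30 calendar days after 2030/04/28 is 2030/05/28.
Adding 88 calendar days to 2030/05/28 gives 2030/08/24, which is the last day of the objection period.
The last day of the response period: counting 10 business days from Saturday, 2030/08/24 (Aug 26, Aug 27, Aug 28, Aug 29, Aug 30, Sep 2, Sep 3, Sep 4, Sep 5, Sep 6, skipping weekends) reaches Friday, 2030/09/06.
The date closing becomes effective: 2030/09/06 + 65 days = 2030/11/10.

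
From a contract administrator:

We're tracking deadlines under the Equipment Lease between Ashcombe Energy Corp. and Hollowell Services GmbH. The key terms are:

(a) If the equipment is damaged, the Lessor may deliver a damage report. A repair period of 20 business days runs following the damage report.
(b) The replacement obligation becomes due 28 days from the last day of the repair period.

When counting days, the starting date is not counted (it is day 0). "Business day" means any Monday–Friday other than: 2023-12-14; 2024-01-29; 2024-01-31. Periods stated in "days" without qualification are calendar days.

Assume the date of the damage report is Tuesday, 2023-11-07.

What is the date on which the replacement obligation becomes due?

2024-01-02

The last day of the repair period: 20 business days after Tuesday, 2023-11-07, skipping weekends — Nov 8, Nov 9, Nov 10, Nov 13, …, Dec 1, Dec 4, Dec 5 — lands on Tuesday, 2023-12-05.
The date on which the replacement obligation becomes due: 2023-12-05 + 28 days = 2024-01-02.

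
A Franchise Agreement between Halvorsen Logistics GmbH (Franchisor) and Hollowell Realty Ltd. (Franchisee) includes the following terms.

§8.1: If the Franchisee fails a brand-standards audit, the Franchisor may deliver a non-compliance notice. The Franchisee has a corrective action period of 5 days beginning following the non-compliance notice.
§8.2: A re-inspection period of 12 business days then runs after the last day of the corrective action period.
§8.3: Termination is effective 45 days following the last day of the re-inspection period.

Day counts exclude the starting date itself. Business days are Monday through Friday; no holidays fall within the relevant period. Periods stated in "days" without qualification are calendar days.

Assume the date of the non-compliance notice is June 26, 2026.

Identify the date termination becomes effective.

August 31, 2026

The last day of the corrective action period: June 26, 2026 + 5 days = July 1, 2026.
The last day of the re-inspection period: counting 12 business days from Wednesday, July 1, 2026 (Jul 2, Jul 3, Jul 6, Jul 7, …, Jul 15, Jul 16, Jul 17, skipping weekends) reaches Friday, July 17, 2026.
The date termination becomes effective: 45 calendar days after July 17, 2026 is August 31, 2026.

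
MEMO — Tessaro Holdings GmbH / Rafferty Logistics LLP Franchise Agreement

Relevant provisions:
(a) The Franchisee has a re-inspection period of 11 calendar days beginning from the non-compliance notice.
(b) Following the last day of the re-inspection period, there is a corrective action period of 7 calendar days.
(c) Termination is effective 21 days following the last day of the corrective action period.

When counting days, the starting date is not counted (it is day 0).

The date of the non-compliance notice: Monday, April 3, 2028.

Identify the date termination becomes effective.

May 12, 2028

Adding 11 calendar days to April 3, 2028 gives April 14, 2028, which is the last day of the re-inspection period.
The last day of the corrective action period: April 14, 2028 + 7 days = April 21, 2028.
Adding 21 calendar days to April 21, 2028 gives May 12, 2028, which is the date termination becomes effective.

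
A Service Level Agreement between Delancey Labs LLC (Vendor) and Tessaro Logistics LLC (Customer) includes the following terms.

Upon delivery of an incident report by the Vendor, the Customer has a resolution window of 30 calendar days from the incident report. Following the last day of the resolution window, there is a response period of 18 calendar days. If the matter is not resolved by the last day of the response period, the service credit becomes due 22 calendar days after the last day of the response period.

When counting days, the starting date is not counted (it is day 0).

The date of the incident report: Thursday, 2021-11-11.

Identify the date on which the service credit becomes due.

2022-01-20

Adding 30 calendar days to 2021-11-11 gives 2021-12-11, which is the last day of the resolution window.
Adding 18 calendar days to 2021-12-11 gives 2021-12-29, which is the last day of the response period.
Adding 22 calendar days to 2021-12-29 gives 2022-01-20, which is the date on which the service credit becomes due.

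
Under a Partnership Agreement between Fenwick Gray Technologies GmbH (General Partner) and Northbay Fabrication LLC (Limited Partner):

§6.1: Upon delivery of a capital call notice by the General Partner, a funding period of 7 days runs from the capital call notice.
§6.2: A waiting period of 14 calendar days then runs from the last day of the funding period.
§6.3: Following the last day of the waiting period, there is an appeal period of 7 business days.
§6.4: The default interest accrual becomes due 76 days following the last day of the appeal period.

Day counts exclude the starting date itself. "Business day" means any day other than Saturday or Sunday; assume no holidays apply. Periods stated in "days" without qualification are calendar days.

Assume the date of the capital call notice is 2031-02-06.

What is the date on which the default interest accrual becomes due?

2031-05-25

The last day of the funding period: 7 calendar days after 2031-02-06 is 2031-02-13.
The last day of the waiting period: 14 calendar days after 2031-02-13 is 2031-02-27.
The last day of the appeal period: 7 business days after Thursday, 2031-02-27, skipping weekends — Feb 28, Mar 3, Mar 4, Mar 5, Mar 6, Mar 7, Mar 10 — lands on Monday, 2031-03-10.
The date on which the default interest accrual becomes due: 2031-03-10 + 76 days = 2031-05-25.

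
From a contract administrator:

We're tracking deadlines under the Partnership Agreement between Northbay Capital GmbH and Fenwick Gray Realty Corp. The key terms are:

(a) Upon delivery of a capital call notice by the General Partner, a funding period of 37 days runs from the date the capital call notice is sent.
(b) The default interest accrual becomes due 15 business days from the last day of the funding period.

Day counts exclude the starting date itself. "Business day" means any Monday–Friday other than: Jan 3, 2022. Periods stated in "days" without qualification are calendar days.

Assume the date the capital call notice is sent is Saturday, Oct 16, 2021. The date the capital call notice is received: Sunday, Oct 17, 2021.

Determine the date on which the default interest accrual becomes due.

Dec 13, 2021

The last day of the funding period: Oct 16, 2021 + 37 days = Nov 22, 2021.
The date on which the default interest accrual becomes due: 15 business days after Monday, Nov 22, 2021, skipping weekends — Nov 23, Nov 24, Nov 25, Nov 26, …, Dec 9, Dec 10, Dec 13 — lands on Monday, Dec 13, 2021.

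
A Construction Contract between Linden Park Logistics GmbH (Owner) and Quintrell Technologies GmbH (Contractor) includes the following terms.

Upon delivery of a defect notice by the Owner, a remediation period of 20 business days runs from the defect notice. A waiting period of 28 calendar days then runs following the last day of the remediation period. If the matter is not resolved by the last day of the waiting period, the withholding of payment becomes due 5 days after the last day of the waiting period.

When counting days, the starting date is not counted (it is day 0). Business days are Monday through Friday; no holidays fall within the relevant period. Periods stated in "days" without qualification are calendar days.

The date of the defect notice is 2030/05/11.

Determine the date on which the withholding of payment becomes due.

2030/07/10

The last day of the remediation period: 20 business days after Saturday, 2030/05/11, skipping weekends — May 13, May 14, May 15, May 16, …, Jun 5, Jun 6, Jun 7 — lands on Friday, 2030/06/07.
Adding 28 calendar days to 2030/06/07 gives 2030/07/05, which is the last day of the waiting period.
The date on which the withholding of payment becomes due: 5 calendar days after 2030/07/05 is 2030/07/10.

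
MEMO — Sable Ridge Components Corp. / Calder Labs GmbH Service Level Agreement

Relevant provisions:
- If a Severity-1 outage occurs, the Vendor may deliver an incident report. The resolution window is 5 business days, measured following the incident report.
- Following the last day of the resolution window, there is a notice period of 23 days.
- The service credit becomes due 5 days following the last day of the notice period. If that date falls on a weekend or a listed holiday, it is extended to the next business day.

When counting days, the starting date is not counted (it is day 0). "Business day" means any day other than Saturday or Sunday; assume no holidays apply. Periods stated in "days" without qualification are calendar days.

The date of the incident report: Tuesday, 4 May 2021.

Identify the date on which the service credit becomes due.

8 June 2021

The last day of the resolution window: counting 5 business days from Tuesday, 4 May 2021 (May 5, May 6, May 7, May 10, May 11, skipping weekends) reaches Tuesday, 11 May 2021.
The last day of the notice period: 23 calendar days after 11 May 2021 is 3 June 2021.
The date on which the service credit becomes due: 3 June 2021 + 5 days = 8 June 2021. 8 June 2021 is a Tuesday, so no roll-forward applies.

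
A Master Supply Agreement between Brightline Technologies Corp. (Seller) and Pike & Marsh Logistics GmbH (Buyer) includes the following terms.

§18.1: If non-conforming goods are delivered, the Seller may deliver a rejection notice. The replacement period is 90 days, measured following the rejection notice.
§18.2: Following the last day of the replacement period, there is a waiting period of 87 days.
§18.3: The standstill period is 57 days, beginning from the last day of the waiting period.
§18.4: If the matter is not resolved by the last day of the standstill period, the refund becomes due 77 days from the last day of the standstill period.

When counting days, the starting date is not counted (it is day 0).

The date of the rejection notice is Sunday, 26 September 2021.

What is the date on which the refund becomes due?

3 August 2022

The last day of the replacement period: 90 calendar days after 26 September 2021 is 25 December 2021.
The last day of the waiting period: 25 December 2021 + 87 days = 22 March 2022.
The last day of the standstill period: 22 March 2022 + 57 days = 18 May 2022.
The date on which the refund becomes due: 77 calendar days after 18 May 2022 is 3 August 2022.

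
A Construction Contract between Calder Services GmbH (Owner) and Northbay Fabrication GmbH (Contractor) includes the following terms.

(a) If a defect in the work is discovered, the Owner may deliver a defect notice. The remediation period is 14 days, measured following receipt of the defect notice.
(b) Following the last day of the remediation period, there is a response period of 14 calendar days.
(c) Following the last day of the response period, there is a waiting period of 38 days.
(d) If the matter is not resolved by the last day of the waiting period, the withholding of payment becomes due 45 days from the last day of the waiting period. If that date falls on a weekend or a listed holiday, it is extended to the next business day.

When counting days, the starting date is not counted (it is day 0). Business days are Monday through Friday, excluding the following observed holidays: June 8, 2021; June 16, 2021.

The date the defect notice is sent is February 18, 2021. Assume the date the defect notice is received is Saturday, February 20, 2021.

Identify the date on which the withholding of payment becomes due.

June 11, 2021

The last day of the remediation period: 14 calendar days after February 20, 2021 is March 6, 2021.
The last day of the response period: March 6, 2021 + 14 days = March 20, 2021.
The last day of the waiting period: March 20, 2021 + 38 days = April 27, 2021.
The date on which the withholding of payment becomes due: 45 calendar days after April 27, 2021 is June 11, 2021. June 11, 2021 is a Friday and is not a listed holiday, so no roll-forward applies.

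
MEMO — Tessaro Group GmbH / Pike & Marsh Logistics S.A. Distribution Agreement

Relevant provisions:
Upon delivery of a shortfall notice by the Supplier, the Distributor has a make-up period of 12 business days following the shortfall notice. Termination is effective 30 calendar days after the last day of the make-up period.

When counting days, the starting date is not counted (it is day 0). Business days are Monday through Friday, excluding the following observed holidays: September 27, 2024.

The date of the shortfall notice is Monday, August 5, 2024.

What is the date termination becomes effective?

September 20, 2024

The last day of the make-up period: 12 business days after Monday, August 5, 2024, skipping weekends — Aug 6, Aug 7, Aug 8, Aug 9, …, Aug 19, Aug 20, Aug 21 — lands on Wednesday, August 21, 2024.
The date termination becomes effective: 30 calendar days after August 21, 2024 is September 20, 2024.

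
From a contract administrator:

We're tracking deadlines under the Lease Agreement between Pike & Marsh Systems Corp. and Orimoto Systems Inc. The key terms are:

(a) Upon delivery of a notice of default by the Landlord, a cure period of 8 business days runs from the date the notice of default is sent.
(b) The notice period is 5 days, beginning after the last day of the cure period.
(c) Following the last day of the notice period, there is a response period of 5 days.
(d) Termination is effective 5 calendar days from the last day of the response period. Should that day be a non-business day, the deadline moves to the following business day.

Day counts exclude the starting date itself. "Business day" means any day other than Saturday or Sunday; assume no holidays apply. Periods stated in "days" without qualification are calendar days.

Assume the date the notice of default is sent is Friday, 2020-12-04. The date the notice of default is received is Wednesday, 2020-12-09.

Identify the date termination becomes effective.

2020-12-31

From Friday, 2020-12-04, 8 business days (Dec 7, Dec 8, Dec 9, Dec 10, Dec 11, Dec 14, Dec 15, Dec 16, skipping weekends) brings us to Wednesday, 2020-12-16, which is the last day of the cure period.
Adding 5 calendar days to 2020-12-16 gives 2020-12-21, which is the last day of the notice period.
The last day of the response period: 5 calendar days after 2020-12-21 is 2020-12-26.
Adding 5 calendar days to 2020-12-26 gives 2020-12-31, which is the date termination becomes effective. 2020-12-31 is a Thursday, so no roll-forward applies.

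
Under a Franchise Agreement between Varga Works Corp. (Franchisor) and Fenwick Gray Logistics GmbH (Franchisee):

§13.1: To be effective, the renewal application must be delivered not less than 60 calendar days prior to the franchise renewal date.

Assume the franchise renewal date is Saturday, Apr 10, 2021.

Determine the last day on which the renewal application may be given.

Apr 10, 2021 minus 60 days is Feb 9, 2021.

Feb 9, 2021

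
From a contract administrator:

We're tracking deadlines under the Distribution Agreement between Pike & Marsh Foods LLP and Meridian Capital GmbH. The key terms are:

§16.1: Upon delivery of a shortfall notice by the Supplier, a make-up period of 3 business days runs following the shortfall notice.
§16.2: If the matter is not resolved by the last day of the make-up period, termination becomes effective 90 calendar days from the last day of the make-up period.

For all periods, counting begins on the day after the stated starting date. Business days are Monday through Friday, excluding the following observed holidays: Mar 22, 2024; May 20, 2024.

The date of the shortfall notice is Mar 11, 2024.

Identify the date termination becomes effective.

The last day of the make-up period: counting 3 business days from Monday, Mar 11, 2024 (Mar 12, Mar 13, Mar 14, skipping weekends) reaches Thursday, Mar 14, 2024.
The date termination becomes effective: Mar 14, 2024 + 90 days = Jun 12, 2024.

Jun 12, 2024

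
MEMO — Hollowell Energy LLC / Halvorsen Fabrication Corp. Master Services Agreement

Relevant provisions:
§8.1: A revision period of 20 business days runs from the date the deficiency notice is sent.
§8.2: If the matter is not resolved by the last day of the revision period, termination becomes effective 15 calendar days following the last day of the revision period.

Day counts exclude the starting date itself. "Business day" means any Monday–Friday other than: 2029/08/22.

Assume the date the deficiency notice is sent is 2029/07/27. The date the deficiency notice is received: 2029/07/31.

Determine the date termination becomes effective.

From Friday, 2029/07/27, 20 business days (Jul 30, Jul 31, Aug 1, Aug 2, …, Aug 23, Aug 24, Aug 27, skipping weekends and the listed holiday on Aug 22) brings us to Monday, 2029/08/27, which is the last day of the revision period.
The date termination becomes effective: 15 calendar days after 2029/08/27 is 2029/09/11.

2029/09/11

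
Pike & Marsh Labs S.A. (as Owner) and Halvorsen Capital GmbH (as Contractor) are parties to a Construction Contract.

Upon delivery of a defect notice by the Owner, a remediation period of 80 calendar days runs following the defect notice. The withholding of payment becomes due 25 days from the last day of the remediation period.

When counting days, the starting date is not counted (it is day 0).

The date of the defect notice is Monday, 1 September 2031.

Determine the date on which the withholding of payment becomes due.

15 December 2031

Adding 80 calendar days to 1 September 2031 gives 20 November 2031, which is the last day of the remediation period.
The date on which the withholding of payment becomes due: 20 November 2031 + 25 days = 15 December 2031.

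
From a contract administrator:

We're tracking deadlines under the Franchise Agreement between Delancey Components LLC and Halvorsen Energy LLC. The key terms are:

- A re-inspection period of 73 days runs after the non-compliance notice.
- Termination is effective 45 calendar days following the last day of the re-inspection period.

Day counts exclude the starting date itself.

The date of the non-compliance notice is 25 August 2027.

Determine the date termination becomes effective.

The last day of the re-inspection period: 73 calendar days after 25 August 2027 is 6 November 2027.
Adding 45 calendar days to 6 November 2027 gives 21 December 2027, which is the date termination becomes effective.

21 December 2027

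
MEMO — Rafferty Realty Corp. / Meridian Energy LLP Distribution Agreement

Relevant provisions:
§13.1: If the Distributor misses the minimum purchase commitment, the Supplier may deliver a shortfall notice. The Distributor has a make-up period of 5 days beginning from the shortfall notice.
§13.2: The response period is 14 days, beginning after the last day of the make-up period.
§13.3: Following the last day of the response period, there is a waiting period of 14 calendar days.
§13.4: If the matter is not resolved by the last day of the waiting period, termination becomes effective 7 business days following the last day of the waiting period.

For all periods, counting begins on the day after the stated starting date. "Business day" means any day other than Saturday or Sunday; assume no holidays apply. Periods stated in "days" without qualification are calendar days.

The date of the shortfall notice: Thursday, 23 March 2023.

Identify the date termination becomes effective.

Adding 5 calendar days to 23 March 2023 gives 28 March 2023, which is the last day of the make-up period.
The last day of the response period: 28 March 2023 + 14 days = 11 April 2023.
The last day of the waiting period: 14 calendar days after 11 April 2023 is 25 April 2023.
The date termination becomes effective: 7 business days after Tuesday, 25 April 2023, skipping weekends — Apr 26, Apr 27, Apr 28, May 1, May 2, May 3, May 4 — lands on Thursday, 4 May 2023.

4 May 2023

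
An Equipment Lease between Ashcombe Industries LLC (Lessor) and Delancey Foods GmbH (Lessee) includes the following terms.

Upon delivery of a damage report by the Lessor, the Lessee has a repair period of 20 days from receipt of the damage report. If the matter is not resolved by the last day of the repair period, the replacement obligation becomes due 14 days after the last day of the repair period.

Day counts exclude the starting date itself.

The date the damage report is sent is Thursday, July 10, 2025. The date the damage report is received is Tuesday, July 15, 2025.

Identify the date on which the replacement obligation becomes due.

The last day of the repair period: 20 calendar days after July 15, 2025 is August 4, 2025.
The date on which the replacement obligation becomes due: 14 calendar days after August 4, 2025 is August 18, 2025.

August 18, 2025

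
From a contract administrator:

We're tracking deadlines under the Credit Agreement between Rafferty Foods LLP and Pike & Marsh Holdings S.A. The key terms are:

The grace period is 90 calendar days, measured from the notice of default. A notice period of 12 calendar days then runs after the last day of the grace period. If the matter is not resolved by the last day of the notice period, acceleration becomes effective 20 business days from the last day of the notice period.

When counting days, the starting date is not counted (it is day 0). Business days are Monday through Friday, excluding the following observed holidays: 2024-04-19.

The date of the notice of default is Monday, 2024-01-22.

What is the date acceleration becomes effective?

The last day of the grace period: 2024-01-22 + 90 days = 2024-04-21.
The last day of the notice period: 12 calendar days after 2024-04-21 is 2024-05-03.
From Friday, 2024-05-03, 20 business days (May 6, May 7, May 8, May 9, …, May 29, May 30, May 31, skipping weekends) brings us to Friday, 2024-05-31, which is the date acceleration becomes effective.

2024-05-31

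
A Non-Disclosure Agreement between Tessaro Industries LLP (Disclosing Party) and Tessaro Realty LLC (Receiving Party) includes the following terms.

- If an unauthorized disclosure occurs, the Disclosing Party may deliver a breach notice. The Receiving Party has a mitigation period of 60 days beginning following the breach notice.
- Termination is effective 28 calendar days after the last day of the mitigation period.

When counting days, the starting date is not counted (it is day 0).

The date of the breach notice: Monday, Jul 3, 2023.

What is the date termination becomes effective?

The last day of the mitigation period: 60 calendar days after Jul 3, 2023 is Sep 1, 2023.
Adding 28 calendar days to Sep 1, 2023 gives Sep 29, 2023, which is the date termination becomes effective.

Sep 29, 2023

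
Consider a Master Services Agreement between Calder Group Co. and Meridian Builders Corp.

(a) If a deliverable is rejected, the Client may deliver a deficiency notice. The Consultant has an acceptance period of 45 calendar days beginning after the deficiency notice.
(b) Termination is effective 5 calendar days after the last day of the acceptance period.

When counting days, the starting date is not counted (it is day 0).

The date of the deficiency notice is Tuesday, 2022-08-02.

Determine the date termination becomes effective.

The last day of the acceptance period: 45 calendar days after 2022-08-02 is 2022-09-16.
Adding 5 calendar days to 2022-09-16 gives 2022-09-21, which is the date termination becomes effective.

2022-09-21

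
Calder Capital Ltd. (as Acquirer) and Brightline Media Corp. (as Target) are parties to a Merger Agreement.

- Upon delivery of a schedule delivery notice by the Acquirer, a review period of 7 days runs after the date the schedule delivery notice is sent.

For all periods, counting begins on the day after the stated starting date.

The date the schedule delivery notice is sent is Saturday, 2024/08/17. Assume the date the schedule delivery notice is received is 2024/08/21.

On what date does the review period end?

The last day of the review period: 2024/08/17 + 7 days = 2024/08/24.

2024/08/24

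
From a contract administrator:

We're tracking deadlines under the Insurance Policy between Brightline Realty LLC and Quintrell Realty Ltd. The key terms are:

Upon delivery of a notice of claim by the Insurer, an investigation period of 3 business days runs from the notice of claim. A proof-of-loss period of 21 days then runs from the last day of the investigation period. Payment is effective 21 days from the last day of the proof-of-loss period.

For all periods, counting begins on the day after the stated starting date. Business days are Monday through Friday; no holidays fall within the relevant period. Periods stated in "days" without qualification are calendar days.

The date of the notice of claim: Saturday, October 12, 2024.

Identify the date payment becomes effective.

The last day of the investigation period: counting 3 business days from Saturday, October 12, 2024 (Oct 14, Oct 15, Oct 16, skipping weekends) reaches Wednesday, October 16, 2024.
Adding 21 calendar days to October 16, 2024 gives November 6, 2024, which is the last day of the proof-of-loss period.
The date payment becomes effective: November 6, 2024 + 21 days = November 27, 2024.

November 27, 2024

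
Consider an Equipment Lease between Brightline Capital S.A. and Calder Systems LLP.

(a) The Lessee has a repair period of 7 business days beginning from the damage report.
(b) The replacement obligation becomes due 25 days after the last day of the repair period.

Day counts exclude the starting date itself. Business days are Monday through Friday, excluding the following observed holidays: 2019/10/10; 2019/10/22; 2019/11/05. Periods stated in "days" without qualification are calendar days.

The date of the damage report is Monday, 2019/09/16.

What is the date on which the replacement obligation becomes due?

From Monday, 2019/09/16, 7 business days (Sep 17, Sep 18, Sep 19, Sep 20, Sep 23, Sep 24, Sep 25, skipping weekends) brings us to Wednesday, 2019/09/25, which is the last day of the repair period.
The date on which the replacement obligation becomes due: 25 calendar days after 2019/09/25 is 2019/10/20.

2019/10/20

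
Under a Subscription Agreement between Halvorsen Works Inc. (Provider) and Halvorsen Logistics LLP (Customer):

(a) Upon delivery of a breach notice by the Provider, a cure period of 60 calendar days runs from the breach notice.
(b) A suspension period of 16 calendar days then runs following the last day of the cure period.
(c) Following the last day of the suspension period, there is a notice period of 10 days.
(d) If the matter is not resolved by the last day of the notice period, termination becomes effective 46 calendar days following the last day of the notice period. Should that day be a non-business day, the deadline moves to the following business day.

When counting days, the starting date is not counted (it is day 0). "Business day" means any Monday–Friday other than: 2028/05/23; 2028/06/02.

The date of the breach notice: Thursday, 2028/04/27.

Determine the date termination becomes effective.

The last day of the cure period: 2028/04/27 + 60 days = 2028/06/26.
Adding 16 calendar days to 2028/06/26 gives 2028/07/12, which is the last day of the suspension period.
The last day of the notice period: 10 calendar days after 2028/07/12 is 2028/07/22.
The date termination becomes effective: 2028/07/22 + 46 days = 2028/09/06. 2028/09/06 is a Wednesday and is not a listed holiday, so no roll-forward applies.

2028/09/06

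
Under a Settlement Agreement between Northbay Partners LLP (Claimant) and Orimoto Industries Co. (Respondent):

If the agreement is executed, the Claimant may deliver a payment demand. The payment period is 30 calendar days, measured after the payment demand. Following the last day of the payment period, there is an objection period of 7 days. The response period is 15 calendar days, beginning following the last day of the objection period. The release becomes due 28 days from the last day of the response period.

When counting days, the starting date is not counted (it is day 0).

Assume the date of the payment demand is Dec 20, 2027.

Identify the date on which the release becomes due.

Mar 9, 2028

Adding 30 calendar days to Dec 20, 2027 gives Jan 19, 2028, which is the last day of the payment period.
The last day of the objection period: Jan 19, 2028 + 7 days = Jan 26, 2028.
The last day of the response period: 15 calendar days after Jan 26, 2028 is Feb 10, 2028.
Adding 28 calendar days to Feb 10, 2028 gives Mar 9, 2028, which is the date on which the release becomes due.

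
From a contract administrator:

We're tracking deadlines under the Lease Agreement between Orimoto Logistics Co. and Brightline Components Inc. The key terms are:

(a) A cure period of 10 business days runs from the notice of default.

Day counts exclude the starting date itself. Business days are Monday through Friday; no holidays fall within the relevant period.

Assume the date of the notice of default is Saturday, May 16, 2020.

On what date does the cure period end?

From Saturday, May 16, 2020, 10 business days (May 18, May 19, May 20, May 21, May 22, May 25, May 26, May 27, May 28, May 29, skipping weekends) brings us to Friday, May 29, 2020, which is the last day of the cure period.

May 29, 2020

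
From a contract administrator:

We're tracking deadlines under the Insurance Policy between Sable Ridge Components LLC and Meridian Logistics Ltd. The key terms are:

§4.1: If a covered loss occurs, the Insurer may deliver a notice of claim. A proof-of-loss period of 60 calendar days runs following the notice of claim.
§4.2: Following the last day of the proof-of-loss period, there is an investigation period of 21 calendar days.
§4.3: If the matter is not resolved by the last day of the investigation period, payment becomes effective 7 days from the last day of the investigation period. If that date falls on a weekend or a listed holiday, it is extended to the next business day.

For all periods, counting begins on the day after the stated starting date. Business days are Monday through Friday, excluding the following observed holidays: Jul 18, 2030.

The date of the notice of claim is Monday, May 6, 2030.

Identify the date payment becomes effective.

Aug 2, 2030

The last day of the proof-of-loss period: May 6, 2030 + 60 days = Jul 5, 2030.
The last day of the investigation period: 21 calendar days after Jul 5, 2030 is Jul 26, 2030.
The date payment becomes effective: Jul 26, 2030 + 7 days = Aug 2, 2030. Aug 2, 2030 is a Friday and is not a listed holiday, so no roll-forward applies.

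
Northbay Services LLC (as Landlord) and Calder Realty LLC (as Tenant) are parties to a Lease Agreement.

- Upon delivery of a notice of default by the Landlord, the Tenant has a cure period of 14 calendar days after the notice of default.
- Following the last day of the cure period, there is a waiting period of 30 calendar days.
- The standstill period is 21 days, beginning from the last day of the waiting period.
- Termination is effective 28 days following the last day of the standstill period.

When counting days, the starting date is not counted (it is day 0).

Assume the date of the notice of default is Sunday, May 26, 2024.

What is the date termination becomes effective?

August 27, 2024

The last day of the cure period: 14 calendar days after May 26, 2024 is June 9, 2024.
The last day of the waiting period: June 9, 2024 + 30 days = July 9, 2024.
The last day of the standstill period: 21 calendar days after July 9, 2024 is July 30, 2024.
The date termination becomes effective: July 30, 2024 + 28 days = August 27, 2024.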